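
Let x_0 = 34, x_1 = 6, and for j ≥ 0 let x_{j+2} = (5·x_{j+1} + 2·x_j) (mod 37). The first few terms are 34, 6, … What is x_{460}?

19

We have x_0 = 34; x_1 = 6; x_2 = 24; x_3 = 21; x_4 = 5; x_5 = 30; x_6 = 12; x_7 = 9; x_8 = 32; x_9 = 30; x_{10} = 29; x_{11} = 20; x_{12} = 10; x_{13} = 16; x_{14} = 26; x_{15} = 14; x_{16} = 11; x_{17} = 9; x_{18} = 30; x_{19} = 20; x_{20} = 12; x_{21} = 26; x_{22} = 6; x_{23} = 8; x_{24} = 15; x_{25} = 17; x_{26} = 4; x_{27} = 17; x_{28} = 19; x_{29} = 18; x_{30} = 17; x_{31} = 10; x_{32} = 10; x_{33} = 33; x_{34} = 0; x_{35} = 29; x_{36} = 34; x_{37} = 6.
Since (x_{36}, x_{37}) = (x_0, x_1) = (34, 6) (two consecutive terms determine the rest), the sequence is periodic with period 36.
(460 - 0) mod 36 = 28, so x_{460} = x_{28} = 19.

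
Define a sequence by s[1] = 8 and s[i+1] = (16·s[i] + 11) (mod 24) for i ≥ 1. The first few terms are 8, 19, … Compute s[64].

Computing terms: s[1] = 8,  s[2] = 19,  s[3] = 3,  s[4] = 11,  s[5] = 19.
Since s[5] = s[2] = 19, the sequence is eventually periodic: after a pre-period of length 1 it cycles with period 3.
For i ≥ 2, s[i] depends only on (i - 2) mod 3. (64 - 2) mod 3 = 2, so s[64] = s[4] = 11.

11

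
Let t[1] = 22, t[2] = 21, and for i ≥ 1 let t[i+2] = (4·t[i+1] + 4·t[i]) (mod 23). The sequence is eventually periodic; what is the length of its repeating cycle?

We have t[1] = 22; t[2] = 21; t[3] = 11; t[4] = 13; t[5] = 4; t[6] = 22; t[7] = 12; t[8] = 21; t[9] = 17; t[10] = 14; t[11] = 9; t[12] = 0; t[13] = 13; t[14] = 6; t[15] = 7; t[16] = 6; t[17] = 6; t[18] = 2; t[19] = 9; t[20] = 21; t[21] = 5; t[22] = 12; t[23] = 22; t[24] = 21.
The sequence repeats with period 22.

22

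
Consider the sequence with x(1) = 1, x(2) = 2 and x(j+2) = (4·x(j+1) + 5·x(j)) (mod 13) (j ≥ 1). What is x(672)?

Listing terms: x(1) = 1, x(2) = 2, x(3) = 0, x(4) = 10, x(5) = 1, x(6) = 2.
Since (x(5), x(6)) = (x(1), x(2)) = (1, 2) (two consecutive terms determine the rest), the sequence is periodic with period 4.
So x(672) = x(1 + ((672-1) mod 4)) = x(4) = 10.

10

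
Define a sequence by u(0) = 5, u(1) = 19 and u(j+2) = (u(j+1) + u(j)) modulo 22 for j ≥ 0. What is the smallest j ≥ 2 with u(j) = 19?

We have u(0) = 5,  u(1) = 19,  u(2) = 2,  u(3) = 21,  u(4) = 1,  u(5) = 0,  u(6) = 1,  u(7) = 1,  u(8) = 2,  u(9) = 3,  u(10) = 5,  u(11) = 8,  u(12) = 13,  u(13) = 21,  u(14) = 12,  u(15) = 11,  u(16) = 1,  u(17) = 12,  u(18) = 13,  u(19) = 3,  u(20) = 16,  u(21) = 19,  u(22) = 13,  u(23) = 10,  u(24) = 1,  u(25) = 11,  u(26) = 12,  u(27) = 1,  u(28) = 13,  u(29) = 14,  u(30) = 5,  u(31) = 19.
Since (u(30), u(31)) = (u(0), u(1)) = (5, 19) (two consecutive terms determine the rest), the sequence is periodic with period 30.
The value 19 first appears (with j ≥ 2) at u(21).

21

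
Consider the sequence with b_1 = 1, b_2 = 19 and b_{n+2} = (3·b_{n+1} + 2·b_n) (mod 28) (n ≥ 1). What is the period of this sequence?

Computing terms: b_1 = 1, b_2 = 19, b_3 = 3, b_4 = 19, b_5 = 7, b_6 = 3, b_7 = 23, b_8 = 19, b_9 = 19, b_{10} = 11, b_{11} = 15, b_{12} = 11, b_{13} = 7, b_{14} = 15, b_{15} = 3, b_{16} = 11, b_{17} = 11, b_{18} = 27, b_{19} = 19, b_{20} = 27, b_{21} = 7, b_{22} = 19, b_{23} = 15, b_{24} = 27, b_{25} = 27, b_{26} = 23, b_{27} = 11, b_{28} = 23, b_{29} = 7, b_{30} = 11, b_{31} = 19, b_{32} = 23, b_{33} = 23, b_{34} = 3, b_{35} = 27, b_{36} = 3, b_{37} = 7, b_{38} = 27, b_{39} = 11, b_{40} = 3, b_{41} = 3, b_{42} = 15, b_{43} = 23, b_{44} = 15, b_{45} = 7, b_{46} = 23, b_{47} = 27, b_{48} = 15, b_{49} = 15, b_{50} = 19, b_{51} = 3.
Since (b_{50}, b_{51}) = (b_2, b_3) = (19, 3) (two consecutive terms determine the rest), the sequence is eventually periodic: after a pre-period of length 1 it cycles with period 48.

48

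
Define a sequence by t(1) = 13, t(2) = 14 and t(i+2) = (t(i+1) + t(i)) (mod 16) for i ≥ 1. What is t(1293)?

Computing terms: t(1) = 13, t(2) = 14, t(3) = 11, t(4) = 9, t(5) = 4, t(6) = 13, t(7) = 1, t(8) = 14, t(9) = 15, t(10) = 13, t(11) = 12, t(12) = 9, t(13) = 5, t(14) = 14, t(15) = 3, t(16) = 1, t(17) = 4, t(18) = 5, t(19) = 9, t(20) = 14, t(21) = 7, t(22) = 5, t(23) = 12, t(24) = 1, t(25) = 13, t(26) = 14.
The sequence repeats with period 24.
(1293 - 1) mod 24 = 20, so t(1293) = t(21) = 7.

7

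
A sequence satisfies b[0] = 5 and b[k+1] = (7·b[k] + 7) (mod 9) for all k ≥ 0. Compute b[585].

Computing terms: b[0] = 5; b[1] = 6; b[2] = 4; b[3] = 8; b[4] = 0; b[5] = 7; b[6] = 2; b[7] = 3; b[8] = 1; b[9] = 5.
The sequence repeats with period 9.
(585 - 0) mod 9 = 0, so b[585] = b[0] = 5.

5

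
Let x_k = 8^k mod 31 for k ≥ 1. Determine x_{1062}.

2

Computing terms: x_1 = 8; x_2 = 2; x_3 = 16; x_4 = 4; x_5 = 1; x_6 = 8.
Since x_6 = x_1 = 8, the sequence is periodic with period 5.
So x_{1062} = x_{1 + ((1062-1) mod 5)} = x_2 = 2.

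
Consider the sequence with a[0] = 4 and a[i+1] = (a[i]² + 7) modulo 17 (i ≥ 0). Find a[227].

Listing terms: a[0] = 4,  a[1] = 6,  a[2] = 9,  a[3] = 3,  a[4] = 16,  a[5] = 8,  a[6] = 3.
Since a[6] = a[3] = 3, the sequence is eventually periodic: after a pre-period of length 3 it cycles with period 3.
For i ≥ 3, a[i] depends only on (i - 3) mod 3. (227 - 3) mod 3 = 2, so a[227] = a[5] = 8.

8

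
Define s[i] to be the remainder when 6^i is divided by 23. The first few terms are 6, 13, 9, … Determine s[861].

9

s[1] = 6,  s[2] = 13,  s[3] = 9,  s[4] = 8,  s[5] = 2,  s[6] = 12,  s[7] = 3,  s[8] = 18,  s[9] = 16,  s[10] = 4,  s[11] = 1,  s[12] = 6.
Since s[12] = s[1] = 6, the sequence is periodic with period 11.
(861 - 1) mod 11 = 2, so s[861] = s[3] = 9.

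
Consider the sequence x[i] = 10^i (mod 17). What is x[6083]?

We have x[0] = 1,  x[1] = 10,  x[2] = 15,  x[3] = 14,  x[4] = 4,  x[5] = 6,  x[6] = 9,  x[7] = 5,  x[8] = 16,  x[9] = 7,  x[10] = 2,  x[11] = 3,  x[12] = 13,  x[13] = 11,  x[14] = 8,  x[15] = 12,  x[16] = 1.
Since x[16] = x[0] = 1, the sequence is periodic with period 16.
So x[6083] = x[0 + ((6083-0) mod 16)] = x[3] = 14.

14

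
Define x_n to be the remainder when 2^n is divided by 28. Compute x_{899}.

4

We have x_1 = 2, x_2 = 4, x_3 = 8, x_4 = 16, x_5 = 4.
Since x_5 = x_2 = 4, the sequence is eventually periodic: after a pre-period of length 1 it cycles with period 3.
For n ≥ 2, x_n depends only on (n - 2) mod 3. (899 - 2) mod 3 = 0, so x_{899} = x_2 = 4.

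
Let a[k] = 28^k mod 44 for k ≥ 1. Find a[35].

32

Computing terms: a[1] = 28, a[2] = 36, a[3] = 40, a[4] = 20, a[5] = 32, a[6] = 16, a[7] = 8, a[8] = 4, a[9] = 24, a[10] = 12, a[11] = 28.
Since a[11] = a[1] = 28, the sequence is periodic with period 10.
(35 - 1) mod 10 = 4, so a[35] = a[5] = 32.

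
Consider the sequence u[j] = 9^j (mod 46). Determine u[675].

29

u[1] = 9,  u[2] = 35,  u[3] = 39,  u[4] = 29,  u[5] = 31,  u[6] = 3,  u[7] = 27,  u[8] = 13,  u[9] = 25,  u[10] = 41,  u[11] = 1,  u[12] = 9.
Since u[12] = u[1] = 9, the sequence is periodic with period 11.
So u[675] = u[1 + ((675-1) mod 11)] = u[4] = 29.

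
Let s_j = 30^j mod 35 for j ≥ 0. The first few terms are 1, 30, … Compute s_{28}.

30

We have s_0 = 1; s_1 = 30; s_2 = 25; s_3 = 15; s_4 = 30.
Since s_4 = s_1 = 30, the sequence is eventually periodic: after a pre-period of length 1 it cycles with period 3.
For j ≥ 1, s_j depends only on (j - 1) mod 3. (28 - 1) mod 3 = 0, so s_{28} = s_1 = 30.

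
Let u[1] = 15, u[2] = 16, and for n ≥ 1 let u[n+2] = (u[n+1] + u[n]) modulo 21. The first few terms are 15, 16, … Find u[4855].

Listing terms: u[1] = 15; u[2] = 16; u[3] = 10; u[4] = 5; u[5] = 15; u[6] = 20; u[7] = 14; u[8] = 13; u[9] = 6; u[10] = 19; u[11] = 4; u[12] = 2; u[13] = 6; u[14] = 8; u[15] = 14; u[16] = 1; u[17] = 15; u[18] = 16.
Since (u[17], u[18]) = (u[1], u[2]) = (15, 16) (two consecutive terms determine the rest), the sequence is periodic with period 16.
So u[4855] = u[1 + ((4855-1) mod 16)] = u[7] = 14.

14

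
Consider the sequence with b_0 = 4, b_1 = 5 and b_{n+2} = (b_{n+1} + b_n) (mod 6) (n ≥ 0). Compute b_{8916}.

2

We have b_0 = 4,  b_1 = 5,  b_2 = 3,  b_3 = 2,  b_4 = 5,  b_5 = 1,  b_6 = 0,  b_7 = 1,  b_8 = 1,  b_9 = 2,  b_{10} = 3,  b_{11} = 5,  b_{12} = 2,  b_{13} = 1,  b_{14} = 3,  b_{15} = 4,  b_{16} = 1,  b_{17} = 5,  b_{18} = 0,  b_{19} = 5,  b_{20} = 5,  b_{21} = 4,  b_{22} = 3,  b_{23} = 1,  b_{24} = 4,  b_{25} = 5.
Since (b_{24}, b_{25}) = (b_0, b_1) = (4, 5) (two consecutive terms determine the rest), the sequence is periodic with period 24.
(8916 - 0) mod 24 = 12, so b_{8916} = b_{12} = 2.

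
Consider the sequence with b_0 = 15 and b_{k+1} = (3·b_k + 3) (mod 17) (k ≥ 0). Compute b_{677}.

13

Computing terms: b_0 = 15, b_1 = 14, b_2 = 11, b_3 = 2, b_4 = 9, b_5 = 13, b_6 = 8, b_7 = 10, b_8 = 16, b_9 = 0, b_{10} = 3, b_{11} = 12, b_{12} = 5, b_{13} = 1, b_{14} = 6, b_{15} = 4, b_{16} = 15.
Since b_{16} = b_0 = 15, the sequence is periodic with period 16.
(677 - 0) mod 16 = 5, so b_{677} = b_5 = 13.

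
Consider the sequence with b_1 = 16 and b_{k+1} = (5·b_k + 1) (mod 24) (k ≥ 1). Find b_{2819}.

22

We have b_1 = 16,  b_2 = 9,  b_3 = 22,  b_4 = 15,  b_5 = 4,  b_6 = 21,  b_7 = 10,  b_8 = 3,  b_9 = 16.
Since b_9 = b_1 = 16, the sequence is periodic with period 8.
So b_{2819} = b_{1 + ((2819-1) mod 8)} = b_3 = 22.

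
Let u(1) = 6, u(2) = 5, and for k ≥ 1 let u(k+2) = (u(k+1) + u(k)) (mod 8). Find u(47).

7

u(1) = 6, u(2) = 5, u(3) = 3, u(4) = 0, u(5) = 3, u(6) = 3, u(7) = 6, u(8) = 1, u(9) = 7, u(10) = 0, u(11) = 7, u(12) = 7, u(13) = 6, u(14) = 5.
Since (u(13), u(14)) = (u(1), u(2)) = (6, 5) (two consecutive terms determine the rest), the sequence is periodic with period 12.
(47 - 1) mod 12 = 10, so u(47) = u(11) = 7.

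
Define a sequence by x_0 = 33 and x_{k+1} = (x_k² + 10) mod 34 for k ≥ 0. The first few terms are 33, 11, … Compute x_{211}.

x_0 = 33,  x_1 = 11,  x_2 = 29,  x_3 = 1,  x_4 = 11.
Since x_4 = x_1 = 11, the sequence is eventually periodic: after a pre-period of length 1 it cycles with period 3.
For k ≥ 1, x_k depends only on (k - 1) mod 3. (211 - 1) mod 3 = 0, so x_{211} = x_1 = 11.

11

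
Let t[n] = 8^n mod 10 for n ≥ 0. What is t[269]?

Listing terms: t[0] = 1; t[1] = 8; t[2] = 4; t[3] = 2; t[4] = 6; t[5] = 8.
Since t[5] = t[1] = 8, the sequence is eventually periodic: after a pre-period of length 1 it cycles with period 4.
For n ≥ 1, t[n] depends only on (n - 1) mod 4. (269 - 1) mod 4 = 0, so t[269] = t[1] = 8.

8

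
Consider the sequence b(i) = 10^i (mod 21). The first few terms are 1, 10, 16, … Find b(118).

4

Listing terms: b(0) = 1,  b(1) = 10,  b(2) = 16,  b(3) = 13,  b(4) = 4,  b(5) = 19,  b(6) = 1.
The sequence repeats with period 6.
So b(118) = b(0 + ((118-0) mod 6)) = b(4) = 4.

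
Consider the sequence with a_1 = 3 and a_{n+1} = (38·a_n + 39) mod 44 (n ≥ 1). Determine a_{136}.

25

a_1 = 3,  a_2 = 21,  a_3 = 1,  a_4 = 33,  a_5 = 17,  a_6 = 25,  a_7 = 21.
Since a_7 = a_2 = 21, the sequence is eventually periodic: after a pre-period of length 1 it cycles with period 5.
For n ≥ 2, a_n depends only on (n - 2) mod 5. (136 - 2) mod 5 = 4, so a_{136} = a_6 = 25.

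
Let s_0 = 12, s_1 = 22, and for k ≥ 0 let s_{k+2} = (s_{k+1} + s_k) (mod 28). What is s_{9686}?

Listing terms: s_0 = 12, s_1 = 22, s_2 = 6, s_3 = 0, s_4 = 6, s_5 = 6, s_6 = 12, s_7 = 18, s_8 = 2, s_9 = 20, s_{10} = 22, s_{11} = 14, s_{12} = 8, s_{13} = 22, s_{14} = 2, s_{15} = 24, s_{16} = 26, s_{17} = 22, s_{18} = 20, s_{19} = 14, s_{20} = 6, s_{21} = 20, s_{22} = 26, s_{23} = 18, s_{24} = 16, s_{25} = 6, s_{26} = 22, s_{27} = 0, s_{28} = 22, s_{29} = 22, s_{30} = 16, s_{31} = 10, s_{32} = 26, s_{33} = 8, s_{34} = 6, s_{35} = 14, s_{36} = 20, s_{37} = 6, s_{38} = 26, s_{39} = 4, s_{40} = 2, s_{41} = 6, s_{42} = 8, s_{43} = 14, s_{44} = 22, s_{45} = 8, s_{46} = 2, s_{47} = 10, s_{48} = 12, s_{49} = 22.
Since (s_{48}, s_{49}) = (s_0, s_1) = (12, 22) (two consecutive terms determine the rest), the sequence is periodic with period 48.
(9686 - 0) mod 48 = 38, so s_{9686} = s_{38} = 26.

26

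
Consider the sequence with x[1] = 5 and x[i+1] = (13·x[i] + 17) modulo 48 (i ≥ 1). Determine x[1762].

2

x[1] = 5; x[2] = 34; x[3] = 27; x[4] = 32; x[5] = 1; x[6] = 30; x[7] = 23; x[8] = 28; x[9] = 45; x[10] = 26; x[11] = 19; x[12] = 24; x[13] = 41; x[14] = 22; x[15] = 15; x[16] = 20; x[17] = 37; x[18] = 18; x[19] = 11; x[20] = 16; x[21] = 33; x[22] = 14; x[23] = 7; x[24] = 12; x[25] = 29; x[26] = 10; x[27] = 3; x[28] = 8; x[29] = 25; x[30] = 6; x[31] = 47; x[32] = 4; x[33] = 21; x[34] = 2; x[35] = 43; x[36] = 0; x[37] = 17; x[38] = 46; x[39] = 39; x[40] = 44; x[41] = 13; x[42] = 42; x[43] = 35; x[44] = 40; x[45] = 9; x[46] = 38; x[47] = 31; x[48] = 36; x[49] = 5.
The sequence repeats with period 48.
So x[1762] = x[1 + ((1762-1) mod 48)] = x[34] = 2.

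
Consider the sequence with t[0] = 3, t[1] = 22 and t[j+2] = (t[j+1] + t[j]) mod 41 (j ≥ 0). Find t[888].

9

We have t[0] = 3,  t[1] = 22,  t[2] = 25,  t[3] = 6,  t[4] = 31,  t[5] = 37,  t[6] = 27,  t[7] = 23,  t[8] = 9,  t[9] = 32,  t[10] = 0,  t[11] = 32,  t[12] = 32,  t[13] = 23,  t[14] = 14,  t[15] = 37,  t[16] = 10,  t[17] = 6,  t[18] = 16,  t[19] = 22,  t[20] = 38,  t[21] = 19,  t[22] = 16,  t[23] = 35,  t[24] = 10,  t[25] = 4,  t[26] = 14,  t[27] = 18,  t[28] = 32,  t[29] = 9,  t[30] = 0,  t[31] = 9,  t[32] = 9,  t[33] = 18,  t[34] = 27,  t[35] = 4,  t[36] = 31,  t[37] = 35,  t[38] = 25,  t[39] = 19,  t[40] = 3,  t[41] = 22.
Since (t[40], t[41]) = (t[0], t[1]) = (3, 22) (two consecutive terms determine the rest), the sequence is periodic with period 40.
So t[888] = t[0 + ((888-0) mod 40)] = t[8] = 9.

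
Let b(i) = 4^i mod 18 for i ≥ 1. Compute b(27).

b(1) = 4, b(2) = 16, b(3) = 10, b(4) = 4.
The sequence repeats with period 3.
So b(27) = b(1 + ((27-1) mod 3)) = b(3) = 10.

10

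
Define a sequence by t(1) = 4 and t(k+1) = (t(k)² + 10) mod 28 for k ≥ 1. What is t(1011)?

14

We have t(1) = 4,  t(2) = 26,  t(3) = 14,  t(4) = 10,  t(5) = 26.
Since t(5) = t(2) = 26, the sequence is eventually periodic: after a pre-period of length 1 it cycles with period 3.
For k ≥ 2, t(k) depends only on (k - 2) mod 3. (1011 - 2) mod 3 = 1, so t(1011) = t(3) = 14.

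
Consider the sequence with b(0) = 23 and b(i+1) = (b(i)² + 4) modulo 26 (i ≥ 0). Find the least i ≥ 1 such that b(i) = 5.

We have b(0) = 23,  b(1) = 13,  b(2) = 17,  b(3) = 7,  b(4) = 1,  b(5) = 5,  b(6) = 3,  b(7) = 13.
Since b(7) = b(1) = 13, the sequence is eventually periodic: after a pre-period of length 1 it cycles with period 6.
The value 5 first appears (with i ≥ 1) at b(5).

5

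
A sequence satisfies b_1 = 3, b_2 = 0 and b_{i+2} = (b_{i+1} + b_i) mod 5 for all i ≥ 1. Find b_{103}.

3

Computing terms: b_1 = 3; b_2 = 0; b_3 = 3; b_4 = 3; b_5 = 1; b_6 = 4; b_7 = 0; b_8 = 4; b_9 = 4; b_{10} = 3; b_{11} = 2; b_{12} = 0; b_{13} = 2; b_{14} = 2; b_{15} = 4; b_{16} = 1; b_{17} = 0; b_{18} = 1; b_{19} = 1; b_{20} = 2; b_{21} = 3; b_{22} = 0.
The sequence repeats with period 20.
(103 - 1) mod 20 = 2, so b_{103} = b_3 = 3.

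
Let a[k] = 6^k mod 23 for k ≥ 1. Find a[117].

Listing terms: a[1] = 6, a[2] = 13, a[3] = 9, a[4] = 8, a[5] = 2, a[6] = 12, a[7] = 3, a[8] = 18, a[9] = 16, a[10] = 4, a[11] = 1, a[12] = 6.
The sequence repeats with period 11.
So a[117] = a[1 + ((117-1) mod 11)] = a[7] = 3.

3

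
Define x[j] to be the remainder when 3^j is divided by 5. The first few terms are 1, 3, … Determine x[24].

Computing terms: x[0] = 1,  x[1] = 3,  x[2] = 4,  x[3] = 2,  x[4] = 1.
Since x[4] = x[0] = 1, the sequence is periodic with period 4.
(24 - 0) mod 4 = 0, so x[24] = x[0] = 1.

1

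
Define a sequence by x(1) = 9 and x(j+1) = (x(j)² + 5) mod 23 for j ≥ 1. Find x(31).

5

Computing terms: x(1) = 9, x(2) = 17, x(3) = 18, x(4) = 7, x(5) = 8, x(6) = 0, x(7) = 5, x(8) = 7.
Since x(8) = x(4) = 7, the sequence is eventually periodic: after a pre-period of length 3 it cycles with period 4.
For j ≥ 4, x(j) depends only on (j - 4) mod 4. (31 - 4) mod 4 = 3, so x(31) = x(7) = 5.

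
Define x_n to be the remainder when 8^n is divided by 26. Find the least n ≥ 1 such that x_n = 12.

2

x_0 = 1,  x_1 = 8,  x_2 = 12,  x_3 = 18,  x_4 = 14,  x_5 = 8.
Since x_5 = x_1 = 8, the sequence is eventually periodic: after a pre-period of length 1 it cycles with period 4.
The value 12 first appears (with n ≥ 1) at x_2.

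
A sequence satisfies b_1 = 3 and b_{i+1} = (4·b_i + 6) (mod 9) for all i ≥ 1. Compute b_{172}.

Listing terms: b_1 = 3, b_2 = 0, b_3 = 6, b_4 = 3.
The sequence repeats with period 3.
So b_{172} = b_{1 + ((172-1) mod 3)} = b_1 = 3.

3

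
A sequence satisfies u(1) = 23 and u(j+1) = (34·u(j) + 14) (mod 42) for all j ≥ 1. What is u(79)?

Listing terms: u(1) = 23, u(2) = 40, u(3) = 30, u(4) = 26, u(5) = 16, u(6) = 12, u(7) = 2, u(8) = 40.
Since u(8) = u(2) = 40, the sequence is eventually periodic: after a pre-period of length 1 it cycles with period 6.
For j ≥ 2, u(j) depends only on (j - 2) mod 6. (79 - 2) mod 6 = 5, so u(79) = u(7) = 2.

2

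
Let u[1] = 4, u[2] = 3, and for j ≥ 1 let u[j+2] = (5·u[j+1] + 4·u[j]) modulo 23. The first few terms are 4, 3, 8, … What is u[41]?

Computing terms: u[1] = 4,  u[2] = 3,  u[3] = 8,  u[4] = 6,  u[5] = 16,  u[6] = 12,  u[7] = 9,  u[8] = 1,  u[9] = 18,  u[10] = 2,  u[11] = 13,  u[12] = 4,  u[13] = 3.
The sequence repeats with period 11.
(41 - 1) mod 11 = 7, so u[41] = u[8] = 1.

1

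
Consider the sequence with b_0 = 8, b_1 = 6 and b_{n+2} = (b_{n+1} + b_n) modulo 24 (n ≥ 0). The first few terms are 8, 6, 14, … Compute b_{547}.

Computing terms: b_0 = 8; b_1 = 6; b_2 = 14; b_3 = 20; b_4 = 10; b_5 = 6; b_6 = 16; b_7 = 22; b_8 = 14; b_9 = 12; b_{10} = 2; b_{11} = 14; b_{12} = 16; b_{13} = 6; b_{14} = 22; b_{15} = 4; b_{16} = 2; b_{17} = 6; b_{18} = 8; b_{19} = 14; b_{20} = 22; b_{21} = 12; b_{22} = 10; b_{23} = 22; b_{24} = 8; b_{25} = 6.
Since (b_{24}, b_{25}) = (b_0, b_1) = (8, 6) (two consecutive terms determine the rest), the sequence is periodic with period 24.
So b_{547} = b_{0 + ((547-0) mod 24)} = b_{19} = 14.

14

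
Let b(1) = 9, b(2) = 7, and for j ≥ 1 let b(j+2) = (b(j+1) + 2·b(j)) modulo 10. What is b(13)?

b(1) = 9, b(2) = 7, b(3) = 5, b(4) = 9, b(5) = 9, b(6) = 7.
Since (b(5), b(6)) = (b(1), b(2)) = (9, 7) (two consecutive terms determine the rest), the sequence is periodic with period 4.
(13 - 1) mod 4 = 0, so b(13) = b(1) = 9.

9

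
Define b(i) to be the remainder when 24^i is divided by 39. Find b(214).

36

Listing terms: b(1) = 24,  b(2) = 30,  b(3) = 18,  b(4) = 3,  b(5) = 33,  b(6) = 12,  b(7) = 15,  b(8) = 9,  b(9) = 21,  b(10) = 36,  b(11) = 6,  b(12) = 27,  b(13) = 24.
Since b(13) = b(1) = 24, the sequence is periodic with period 12.
(214 - 1) mod 12 = 9, so b(214) = b(10) = 36.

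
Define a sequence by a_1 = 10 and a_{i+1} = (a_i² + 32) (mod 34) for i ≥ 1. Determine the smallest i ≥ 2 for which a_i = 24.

4

Computing terms: a_1 = 10, a_2 = 30, a_3 = 14, a_4 = 24, a_5 = 30.
Since a_5 = a_2 = 30, the sequence is eventually periodic: after a pre-period of length 1 it cycles with period 3.
The value 24 first appears (with i ≥ 2) at a_4.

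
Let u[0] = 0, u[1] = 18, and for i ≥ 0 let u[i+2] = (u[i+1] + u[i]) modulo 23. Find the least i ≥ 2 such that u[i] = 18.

Computing terms: u[0] = 0; u[1] = 18; u[2] = 18; u[3] = 13; u[4] = 8; u[5] = 21; u[6] = 6; u[7] = 4; u[8] = 10; u[9] = 14; u[10] = 1; u[11] = 15; u[12] = 16; u[13] = 8; u[14] = 1; u[15] = 9; u[16] = 10; u[17] = 19; u[18] = 6; u[19] = 2; u[20] = 8; u[21] = 10; u[22] = 18; u[23] = 5; u[24] = 0; u[25] = 5; u[26] = 5; u[27] = 10; u[28] = 15; u[29] = 2; u[30] = 17; u[31] = 19; u[32] = 13; u[33] = 9; u[34] = 22; u[35] = 8; u[36] = 7; u[37] = 15; u[38] = 22; u[39] = 14; u[40] = 13; u[41] = 4; u[42] = 17; u[43] = 21; u[44] = 15; u[45] = 13; u[46] = 5; u[47] = 18; u[48] = 0; u[49] = 18.
Since (u[48], u[49]) = (u[0], u[1]) = (0, 18) (two consecutive terms determine the rest), the sequence is periodic with period 48.
The value 18 first appears (with i ≥ 2) at u[2].

2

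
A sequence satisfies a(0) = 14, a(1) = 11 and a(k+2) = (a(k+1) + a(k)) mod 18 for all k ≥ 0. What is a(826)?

Listing terms: a(0) = 14, a(1) = 11, a(2) = 7, a(3) = 0, a(4) = 7, a(5) = 7, a(6) = 14, a(7) = 3, a(8) = 17, a(9) = 2, a(10) = 1, a(11) = 3, a(12) = 4, a(13) = 7, a(14) = 11, a(15) = 0, a(16) = 11, a(17) = 11, a(18) = 4, a(19) = 15, a(20) = 1, a(21) = 16, a(22) = 17, a(23) = 15, a(24) = 14, a(25) = 11.
The sequence repeats with period 24.
(826 - 0) mod 24 = 10, so a(826) = a(10) = 1.

1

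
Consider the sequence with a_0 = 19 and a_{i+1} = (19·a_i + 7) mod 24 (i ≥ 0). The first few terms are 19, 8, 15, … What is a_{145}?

We have a_0 = 19,  a_1 = 8,  a_2 = 15,  a_3 = 4,  a_4 = 11,  a_5 = 0,  a_6 = 7,  a_7 = 20,  a_8 = 3,  a_9 = 16,  a_{10} = 23,  a_{11} = 12,  a_{12} = 19.
Since a_{12} = a_0 = 19, the sequence is periodic with period 12.
So a_{145} = a_{0 + ((145-0) mod 12)} = a_1 = 8.

8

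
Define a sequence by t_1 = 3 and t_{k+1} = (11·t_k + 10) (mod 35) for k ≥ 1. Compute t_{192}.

Computing terms: t_1 = 3, t_2 = 8, t_3 = 28, t_4 = 3.
Since t_4 = t_1 = 3, the sequence is periodic with period 3.
So t_{192} = t_{1 + ((192-1) mod 3)} = t_3 = 28.

28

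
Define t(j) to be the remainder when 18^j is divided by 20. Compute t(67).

12

Listing terms: t(0) = 1; t(1) = 18; t(2) = 4; t(3) = 12; t(4) = 16; t(5) = 8; t(6) = 4.
Since t(6) = t(2) = 4, the sequence is eventually periodic: after a pre-period of length 2 it cycles with period 4.
For j ≥ 2, t(j) depends only on (j - 2) mod 4. (67 - 2) mod 4 = 1, so t(67) = t(3) = 12.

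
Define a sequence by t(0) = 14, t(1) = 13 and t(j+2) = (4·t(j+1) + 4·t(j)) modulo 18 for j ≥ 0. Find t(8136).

14

Computing terms: t(0) = 14, t(1) = 13, t(2) = 0, t(3) = 16, t(4) = 10, t(5) = 14, t(6) = 6, t(7) = 8, t(8) = 2, t(9) = 4, t(10) = 6, t(11) = 4, t(12) = 4, t(13) = 14, t(14) = 0, t(15) = 2, t(16) = 8, t(17) = 4, t(18) = 12, t(19) = 10, t(20) = 16, t(21) = 14, t(22) = 12, t(23) = 14, t(24) = 14, t(25) = 4, t(26) = 0, t(27) = 16.
Since (t(26), t(27)) = (t(2), t(3)) = (0, 16) (two consecutive terms determine the rest), the sequence is eventually periodic: after a pre-period of length 2 it cycles with period 24.
For j ≥ 2, t(j) depends only on (j - 2) mod 24. (8136 - 2) mod 24 = 22, so t(8136) = t(24) = 14.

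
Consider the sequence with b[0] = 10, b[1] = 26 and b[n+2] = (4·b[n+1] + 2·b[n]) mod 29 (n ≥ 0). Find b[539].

9

Computing terms: b[0] = 10; b[1] = 26; b[2] = 8; b[3] = 26; b[4] = 4; b[5] = 10; b[6] = 19; b[7] = 9; b[8] = 16; b[9] = 24; b[10] = 12; b[11] = 9; b[12] = 2; b[13] = 26; b[14] = 21; b[15] = 20; b[16] = 6; b[17] = 6; b[18] = 7; b[19] = 11; b[20] = 0; b[21] = 22; b[22] = 1; b[23] = 19; b[24] = 20; b[25] = 2; b[26] = 19; b[27] = 22; b[28] = 10; b[29] = 26.
The sequence repeats with period 28.
So b[539] = b[0 + ((539-0) mod 28)] = b[7] = 9.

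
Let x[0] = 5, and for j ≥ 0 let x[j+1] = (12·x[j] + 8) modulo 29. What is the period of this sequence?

Listing terms: x[0] = 5, x[1] = 10, x[2] = 12, x[3] = 7, x[4] = 5.
The sequence repeats with period 4.

4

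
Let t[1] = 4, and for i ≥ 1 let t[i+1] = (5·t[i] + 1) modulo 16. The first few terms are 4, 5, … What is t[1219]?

10

We have t[1] = 4,  t[2] = 5,  t[3] = 10,  t[4] = 3,  t[5] = 0,  t[6] = 1,  t[7] = 6,  t[8] = 15,  t[9] = 12,  t[10] = 13,  t[11] = 2,  t[12] = 11,  t[13] = 8,  t[14] = 9,  t[15] = 14,  t[16] = 7,  t[17] = 4.
Since t[17] = t[1] = 4, the sequence is periodic with period 16.
So t[1219] = t[1 + ((1219-1) mod 16)] = t[3] = 10.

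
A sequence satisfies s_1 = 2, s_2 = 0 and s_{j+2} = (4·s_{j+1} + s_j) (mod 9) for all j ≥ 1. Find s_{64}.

1

s_1 = 2, s_2 = 0, s_3 = 2, s_4 = 8, s_5 = 7, s_6 = 0, s_7 = 7, s_8 = 1, s_9 = 2, s_{10} = 0.
Since (s_9, s_{10}) = (s_1, s_2) = (2, 0) (two consecutive terms determine the rest), the sequence is periodic with period 8.
So s_{64} = s_{1 + ((64-1) mod 8)} = s_8 = 1.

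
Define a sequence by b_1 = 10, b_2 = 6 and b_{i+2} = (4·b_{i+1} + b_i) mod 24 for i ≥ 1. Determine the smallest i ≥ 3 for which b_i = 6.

6

We have b_1 = 10; b_2 = 6; b_3 = 10; b_4 = 22; b_5 = 2; b_6 = 6; b_7 = 2; b_8 = 14; b_9 = 10; b_{10} = 6.
Since (b_9, b_{10}) = (b_1, b_2) = (10, 6) (two consecutive terms determine the rest), the sequence is periodic with period 8.
The value 6 first appears (with i ≥ 3) at b_6.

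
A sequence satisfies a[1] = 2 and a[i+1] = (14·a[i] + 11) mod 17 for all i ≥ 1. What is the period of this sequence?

We have a[1] = 2; a[2] = 5; a[3] = 13; a[4] = 6; a[5] = 10; a[6] = 15; a[7] = 0; a[8] = 11; a[9] = 12; a[10] = 9; a[11] = 1; a[12] = 8; a[13] = 4; a[14] = 16; a[15] = 14; a[16] = 3; a[17] = 2.
The sequence repeats with period 16.

16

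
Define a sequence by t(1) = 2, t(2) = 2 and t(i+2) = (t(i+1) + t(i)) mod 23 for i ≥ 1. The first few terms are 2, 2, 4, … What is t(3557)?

10

Computing terms: t(1) = 2; t(2) = 2; t(3) = 4; t(4) = 6; t(5) = 10; t(6) = 16; t(7) = 3; t(8) = 19; t(9) = 22; t(10) = 18; t(11) = 17; t(12) = 12; t(13) = 6; t(14) = 18; t(15) = 1; t(16) = 19; t(17) = 20; t(18) = 16; t(19) = 13; t(20) = 6; t(21) = 19; t(22) = 2; t(23) = 21; t(24) = 0; t(25) = 21; t(26) = 21; t(27) = 19; t(28) = 17; t(29) = 13; t(30) = 7; t(31) = 20; t(32) = 4; t(33) = 1; t(34) = 5; t(35) = 6; t(36) = 11; t(37) = 17; t(38) = 5; t(39) = 22; t(40) = 4; t(41) = 3; t(42) = 7; t(43) = 10; t(44) = 17; t(45) = 4; t(46) = 21; t(47) = 2; t(48) = 0; t(49) = 2; t(50) = 2.
The sequence repeats with period 48.
So t(3557) = t(1 + ((3557-1) mod 48)) = t(5) = 10.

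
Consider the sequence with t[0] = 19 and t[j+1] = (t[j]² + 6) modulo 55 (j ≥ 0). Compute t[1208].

50

Computing terms: t[0] = 19,  t[1] = 37,  t[2] = 0,  t[3] = 6,  t[4] = 42,  t[5] = 10,  t[6] = 51,  t[7] = 22,  t[8] = 50,  t[9] = 31,  t[10] = 32,  t[11] = 40,  t[12] = 11,  t[13] = 17,  t[14] = 20,  t[15] = 21,  t[16] = 7,  t[17] = 0.
Since t[17] = t[2] = 0, the sequence is eventually periodic: after a pre-period of length 2 it cycles with period 15.
For j ≥ 2, t[j] depends only on (j - 2) mod 15. (1208 - 2) mod 15 = 6, so t[1208] = t[8] = 50.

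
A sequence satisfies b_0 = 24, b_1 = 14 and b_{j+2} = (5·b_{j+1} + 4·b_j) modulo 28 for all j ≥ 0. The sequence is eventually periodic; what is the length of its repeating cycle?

Listing terms: b_0 = 24, b_1 = 14, b_2 = 26, b_3 = 18, b_4 = 26, b_5 = 6, b_6 = 22, b_7 = 22, b_8 = 2, b_9 = 14, b_{10} = 22, b_{11} = 26, b_{12} = 22, b_{13} = 18, b_{14} = 10, b_{15} = 10, b_{16} = 6, b_{17} = 14, b_{18} = 10, b_{19} = 22, b_{20} = 10, b_{21} = 26, b_{22} = 2, b_{23} = 2, b_{24} = 18, b_{25} = 14, b_{26} = 2, b_{27} = 10, b_{28} = 2, b_{29} = 22, b_{30} = 6, b_{31} = 6, b_{32} = 26, b_{33} = 14, b_{34} = 6, b_{35} = 2, b_{36} = 6, b_{37} = 10, b_{38} = 18, b_{39} = 18, b_{40} = 22, b_{41} = 14, b_{42} = 18, b_{43} = 6, b_{44} = 18, b_{45} = 2, b_{46} = 26, b_{47} = 26, b_{48} = 10, b_{49} = 14, b_{50} = 26.
Since (b_{49}, b_{50}) = (b_1, b_2) = (14, 26) (two consecutive terms determine the rest), the sequence is eventually periodic: after a pre-period of length 1 it cycles with period 48.

48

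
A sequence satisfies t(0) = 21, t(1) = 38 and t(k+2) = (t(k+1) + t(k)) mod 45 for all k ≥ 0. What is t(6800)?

We have t(0) = 21,  t(1) = 38,  t(2) = 14,  t(3) = 7,  t(4) = 21,  t(5) = 28,  t(6) = 4,  t(7) = 32,  t(8) = 36,  t(9) = 23,  t(10) = 14,  t(11) = 37,  t(12) = 6,  t(13) = 43,  t(14) = 4,  t(15) = 2,  t(16) = 6,  t(17) = 8,  t(18) = 14,  t(19) = 22,  t(20) = 36,  t(21) = 13,  t(22) = 4,  t(23) = 17,  t(24) = 21,  t(25) = 38.
Since (t(24), t(25)) = (t(0), t(1)) = (21, 38) (two consecutive terms determine the rest), the sequence is periodic with period 24.
So t(6800) = t(0 + ((6800-0) mod 24)) = t(8) = 36.

36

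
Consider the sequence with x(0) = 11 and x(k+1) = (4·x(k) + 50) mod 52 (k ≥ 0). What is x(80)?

x(0) = 11; x(1) = 42; x(2) = 10; x(3) = 38; x(4) = 46; x(5) = 26; x(6) = 50; x(7) = 42.
Since x(7) = x(1) = 42, the sequence is eventually periodic: after a pre-period of length 1 it cycles with period 6.
For k ≥ 1, x(k) depends only on (k - 1) mod 6. (80 - 1) mod 6 = 1, so x(80) = x(2) = 10.

10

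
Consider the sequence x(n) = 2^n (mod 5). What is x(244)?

1

Listing terms: x(1) = 2; x(2) = 4; x(3) = 3; x(4) = 1; x(5) = 2.
Since x(5) = x(1) = 2, the sequence is periodic with period 4.
(244 - 1) mod 4 = 3, so x(244) = x(4) = 1.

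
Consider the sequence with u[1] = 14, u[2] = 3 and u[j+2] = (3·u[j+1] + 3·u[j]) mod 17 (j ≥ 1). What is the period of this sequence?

16

We have u[1] = 14, u[2] = 3, u[3] = 0, u[4] = 9, u[5] = 10, u[6] = 6, u[7] = 14, u[8] = 9, u[9] = 1, u[10] = 13, u[11] = 8, u[12] = 12, u[13] = 9, u[14] = 12, u[15] = 12, u[16] = 4, u[17] = 14, u[18] = 3.
The sequence repeats with period 16.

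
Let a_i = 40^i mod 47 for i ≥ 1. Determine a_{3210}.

25

Computing terms: a_1 = 40,  a_2 = 2,  a_3 = 33,  a_4 = 4,  a_5 = 19,  a_6 = 8,  a_7 = 38,  a_8 = 16,  a_9 = 29,  a_{10} = 32,  a_{11} = 11,  a_{12} = 17,  a_{13} = 22,  a_{14} = 34,  a_{15} = 44,  a_{16} = 21,  a_{17} = 41,  a_{18} = 42,  a_{19} = 35,  a_{20} = 37,  a_{21} = 23,  a_{22} = 27,  a_{23} = 46,  a_{24} = 7,  a_{25} = 45,  a_{26} = 14,  a_{27} = 43,  a_{28} = 28,  a_{29} = 39,  a_{30} = 9,  a_{31} = 31,  a_{32} = 18,  a_{33} = 15,  a_{34} = 36,  a_{35} = 30,  a_{36} = 25,  a_{37} = 13,  a_{38} = 3,  a_{39} = 26,  a_{40} = 6,  a_{41} = 5,  a_{42} = 12,  a_{43} = 10,  a_{44} = 24,  a_{45} = 20,  a_{46} = 1,  a_{47} = 40.
The sequence repeats with period 46.
So a_{3210} = a_{1 + ((3210-1) mod 46)} = a_{36} = 25.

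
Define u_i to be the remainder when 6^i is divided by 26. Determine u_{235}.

20

We have u_0 = 1; u_1 = 6; u_2 = 10; u_3 = 8; u_4 = 22; u_5 = 2; u_6 = 12; u_7 = 20; u_8 = 16; u_9 = 18; u_{10} = 4; u_{11} = 24; u_{12} = 14; u_{13} = 6.
Since u_{13} = u_1 = 6, the sequence is eventually periodic: after a pre-period of length 1 it cycles with period 12.
For i ≥ 1, u_i depends only on (i - 1) mod 12. (235 - 1) mod 12 = 6, so u_{235} = u_7 = 20.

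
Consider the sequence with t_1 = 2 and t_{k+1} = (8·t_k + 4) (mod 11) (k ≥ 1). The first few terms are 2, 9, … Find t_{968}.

3

t_1 = 2,  t_2 = 9,  t_3 = 10,  t_4 = 7,  t_5 = 5,  t_6 = 0,  t_7 = 4,  t_8 = 3,  t_9 = 6,  t_{10} = 8,  t_{11} = 2.
Since t_{11} = t_1 = 2, the sequence is periodic with period 10.
(968 - 1) mod 10 = 7, so t_{968} = t_8 = 3.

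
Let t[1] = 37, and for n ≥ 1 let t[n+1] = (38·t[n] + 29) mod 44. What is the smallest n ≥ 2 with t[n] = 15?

6

Computing terms: t[1] = 37; t[2] = 27; t[3] = 43; t[4] = 35; t[5] = 39; t[6] = 15; t[7] = 27.
Since t[7] = t[2] = 27, the sequence is eventually periodic: after a pre-period of length 1 it cycles with period 5.
The value 15 first appears (with n ≥ 2) at t[6].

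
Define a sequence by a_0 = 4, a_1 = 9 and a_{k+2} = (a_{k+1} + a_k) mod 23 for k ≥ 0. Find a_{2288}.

We have a_0 = 4,  a_1 = 9,  a_2 = 13,  a_3 = 22,  a_4 = 12,  a_5 = 11,  a_6 = 0,  a_7 = 11,  a_8 = 11,  a_9 = 22,  a_{10} = 10,  a_{11} = 9,  a_{12} = 19,  a_{13} = 5,  a_{14} = 1,  a_{15} = 6,  a_{16} = 7,  a_{17} = 13,  a_{18} = 20,  a_{19} = 10,  a_{20} = 7,  a_{21} = 17,  a_{22} = 1,  a_{23} = 18,  a_{24} = 19,  a_{25} = 14,  a_{26} = 10,  a_{27} = 1,  a_{28} = 11,  a_{29} = 12,  a_{30} = 0,  a_{31} = 12,  a_{32} = 12,  a_{33} = 1,  a_{34} = 13,  a_{35} = 14,  a_{36} = 4,  a_{37} = 18,  a_{38} = 22,  a_{39} = 17,  a_{40} = 16,  a_{41} = 10,  a_{42} = 3,  a_{43} = 13,  a_{44} = 16,  a_{45} = 6,  a_{46} = 22,  a_{47} = 5,  a_{48} = 4,  a_{49} = 9.
The sequence repeats with period 48.
So a_{2288} = a_{0 + ((2288-0) mod 48)} = a_{32} = 12.

12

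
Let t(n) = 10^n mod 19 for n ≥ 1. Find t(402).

We have t(1) = 10; t(2) = 5; t(3) = 12; t(4) = 6; t(5) = 3; t(6) = 11; t(7) = 15; t(8) = 17; t(9) = 18; t(10) = 9; t(11) = 14; t(12) = 7; t(13) = 13; t(14) = 16; t(15) = 8; t(16) = 4; t(17) = 2; t(18) = 1; t(19) = 10.
Since t(19) = t(1) = 10, the sequence is periodic with period 18.
(402 - 1) mod 18 = 5, so t(402) = t(6) = 11.

11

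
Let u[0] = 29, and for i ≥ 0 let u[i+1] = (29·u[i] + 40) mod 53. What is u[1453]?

We have u[0] = 29; u[1] = 33; u[2] = 43; u[3] = 15; u[4] = 51; u[5] = 35; u[6] = 48; u[7] = 1; u[8] = 16; u[9] = 27; u[10] = 28; u[11] = 4; u[12] = 50; u[13] = 6; u[14] = 2; u[15] = 45; u[16] = 20; u[17] = 37; u[18] = 0; u[19] = 40; u[20] = 34; u[21] = 19; u[22] = 8; u[23] = 7; u[24] = 31; u[25] = 38; u[26] = 29.
The sequence repeats with period 26.
So u[1453] = u[0 + ((1453-0) mod 26)] = u[23] = 7.

7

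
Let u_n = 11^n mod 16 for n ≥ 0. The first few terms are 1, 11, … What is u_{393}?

11

Computing terms: u_0 = 1,  u_1 = 11,  u_2 = 9,  u_3 = 3,  u_4 = 1.
Since u_4 = u_0 = 1, the sequence is periodic with period 4.
(393 - 0) mod 4 = 1, so u_{393} = u_1 = 11.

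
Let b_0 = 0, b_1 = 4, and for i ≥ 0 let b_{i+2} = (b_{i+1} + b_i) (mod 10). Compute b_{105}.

0

Listing terms: b_0 = 0,  b_1 = 4,  b_2 = 4,  b_3 = 8,  b_4 = 2,  b_5 = 0,  b_6 = 2,  b_7 = 2,  b_8 = 4,  b_9 = 6,  b_{10} = 0,  b_{11} = 6,  b_{12} = 6,  b_{13} = 2,  b_{14} = 8,  b_{15} = 0,  b_{16} = 8,  b_{17} = 8,  b_{18} = 6,  b_{19} = 4,  b_{20} = 0,  b_{21} = 4.
The sequence repeats with period 20.
So b_{105} = b_{0 + ((105-0) mod 20)} = b_5 = 0.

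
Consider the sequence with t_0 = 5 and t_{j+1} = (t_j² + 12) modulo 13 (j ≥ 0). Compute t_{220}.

11

t_0 = 5, t_1 = 11, t_2 = 3, t_3 = 8, t_4 = 11.
Since t_4 = t_1 = 11, the sequence is eventually periodic: after a pre-period of length 1 it cycles with period 3.
For j ≥ 1, t_j depends only on (j - 1) mod 3. (220 - 1) mod 3 = 0, so t_{220} = t_1 = 11.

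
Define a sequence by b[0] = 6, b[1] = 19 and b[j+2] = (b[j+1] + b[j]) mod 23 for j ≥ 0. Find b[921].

13

Computing terms: b[0] = 6; b[1] = 19; b[2] = 2; b[3] = 21; b[4] = 0; b[5] = 21; b[6] = 21; b[7] = 19; b[8] = 17; b[9] = 13; b[10] = 7; b[11] = 20; b[12] = 4; b[13] = 1; b[14] = 5; b[15] = 6; b[16] = 11; b[17] = 17; b[18] = 5; b[19] = 22; b[20] = 4; b[21] = 3; b[22] = 7; b[23] = 10; b[24] = 17; b[25] = 4; b[26] = 21; b[27] = 2; b[28] = 0; b[29] = 2; b[30] = 2; b[31] = 4; b[32] = 6; b[33] = 10; b[34] = 16; b[35] = 3; b[36] = 19; b[37] = 22; b[38] = 18; b[39] = 17; b[40] = 12; b[41] = 6; b[42] = 18; b[43] = 1; b[44] = 19; b[45] = 20; b[46] = 16; b[47] = 13; b[48] = 6; b[49] = 19.
Since (b[48], b[49]) = (b[0], b[1]) = (6, 19) (two consecutive terms determine the rest), the sequence is periodic with period 48.
(921 - 0) mod 48 = 9, so b[921] = b[9] = 13.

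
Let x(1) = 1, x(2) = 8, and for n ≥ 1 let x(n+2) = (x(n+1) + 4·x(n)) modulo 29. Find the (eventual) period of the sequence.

35

We have x(1) = 1,  x(2) = 8,  x(3) = 12,  x(4) = 15,  x(5) = 5,  x(6) = 7,  x(7) = 27,  x(8) = 26,  x(9) = 18,  x(10) = 6,  x(11) = 20,  x(12) = 15,  x(13) = 8,  x(14) = 10,  x(15) = 13,  x(16) = 24,  x(17) = 18,  x(18) = 27,  x(19) = 12,  x(20) = 4,  x(21) = 23,  x(22) = 10,  x(23) = 15,  x(24) = 26,  x(25) = 28,  x(26) = 16,  x(27) = 12,  x(28) = 18,  x(29) = 8,  x(30) = 22,  x(31) = 25,  x(32) = 26,  x(33) = 10,  x(34) = 27,  x(35) = 9,  x(36) = 1,  x(37) = 8.
Since (x(36), x(37)) = (x(1), x(2)) = (1, 8) (two consecutive terms determine the rest), the sequence is periodic with period 35.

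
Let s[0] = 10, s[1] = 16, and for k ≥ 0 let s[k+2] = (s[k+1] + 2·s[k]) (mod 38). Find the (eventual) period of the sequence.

Listing terms: s[0] = 10; s[1] = 16; s[2] = 36; s[3] = 30; s[4] = 26; s[5] = 10; s[6] = 24; s[7] = 6; s[8] = 16; s[9] = 28; s[10] = 22; s[11] = 2; s[12] = 8; s[13] = 12; s[14] = 28; s[15] = 14; s[16] = 32; s[17] = 22; s[18] = 10; s[19] = 16.
The sequence repeats with period 18.

18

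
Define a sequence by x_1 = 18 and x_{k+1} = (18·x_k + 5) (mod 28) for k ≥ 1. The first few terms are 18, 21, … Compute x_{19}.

We have x_1 = 18,  x_2 = 21,  x_3 = 19,  x_4 = 11,  x_5 = 7,  x_6 = 19.
Since x_6 = x_3 = 19, the sequence is eventually periodic: after a pre-period of length 2 it cycles with period 3.
For k ≥ 3, x_k depends only on (k - 3) mod 3. (19 - 3) mod 3 = 1, so x_{19} = x_4 = 11.

11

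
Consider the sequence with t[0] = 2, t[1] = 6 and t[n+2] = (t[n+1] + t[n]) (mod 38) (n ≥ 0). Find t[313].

Computing terms: t[0] = 2; t[1] = 6; t[2] = 8; t[3] = 14; t[4] = 22; t[5] = 36; t[6] = 20; t[7] = 18; t[8] = 0; t[9] = 18; t[10] = 18; t[11] = 36; t[12] = 16; t[13] = 14; t[14] = 30; t[15] = 6; t[16] = 36; t[17] = 4; t[18] = 2; t[19] = 6.
The sequence repeats with period 18.
(313 - 0) mod 18 = 7, so t[313] = t[7] = 18.

18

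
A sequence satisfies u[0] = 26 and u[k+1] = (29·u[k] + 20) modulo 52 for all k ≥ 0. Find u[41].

u[0] = 26; u[1] = 46; u[2] = 2; u[3] = 26.
Since u[3] = u[0] = 26, the sequence is periodic with period 3.
So u[41] = u[0 + ((41-0) mod 3)] = u[2] = 2.

2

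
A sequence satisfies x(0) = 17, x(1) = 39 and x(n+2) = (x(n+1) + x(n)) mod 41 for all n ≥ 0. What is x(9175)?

Computing terms: x(0) = 17, x(1) = 39, x(2) = 15, x(3) = 13, x(4) = 28, x(5) = 0, x(6) = 28, x(7) = 28, x(8) = 15, x(9) = 2, x(10) = 17, x(11) = 19, x(12) = 36, x(13) = 14, x(14) = 9, x(15) = 23, x(16) = 32, x(17) = 14, x(18) = 5, x(19) = 19, x(20) = 24, x(21) = 2, x(22) = 26, x(23) = 28, x(24) = 13, x(25) = 0, x(26) = 13, x(27) = 13, x(28) = 26, x(29) = 39, x(30) = 24, x(31) = 22, x(32) = 5, x(33) = 27, x(34) = 32, x(35) = 18, x(36) = 9, x(37) = 27, x(38) = 36, x(39) = 22, x(40) = 17, x(41) = 39.
The sequence repeats with period 40.
(9175 - 0) mod 40 = 15, so x(9175) = x(15) = 23.

23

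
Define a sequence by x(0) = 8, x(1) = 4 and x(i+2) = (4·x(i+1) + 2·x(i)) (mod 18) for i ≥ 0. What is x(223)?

4

Listing terms: x(0) = 8; x(1) = 4; x(2) = 14; x(3) = 10; x(4) = 14; x(5) = 4; x(6) = 8; x(7) = 4.
Since (x(6), x(7)) = (x(0), x(1)) = (8, 4) (two consecutive terms determine the rest), the sequence is periodic with period 6.
So x(223) = x(0 + ((223-0) mod 6)) = x(1) = 4.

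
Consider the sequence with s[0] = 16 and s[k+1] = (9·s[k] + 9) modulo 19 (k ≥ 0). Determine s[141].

We have s[0] = 16,  s[1] = 1,  s[2] = 18,  s[3] = 0,  s[4] = 9,  s[5] = 14,  s[6] = 2,  s[7] = 8,  s[8] = 5,  s[9] = 16.
The sequence repeats with period 9.
So s[141] = s[0 + ((141-0) mod 9)] = s[6] = 2.

2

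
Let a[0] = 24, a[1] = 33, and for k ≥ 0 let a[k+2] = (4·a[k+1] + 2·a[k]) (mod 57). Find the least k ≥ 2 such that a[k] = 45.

We have a[0] = 24,  a[1] = 33,  a[2] = 9,  a[3] = 45,  a[4] = 27,  a[5] = 27,  a[6] = 48,  a[7] = 18,  a[8] = 54,  a[9] = 24,  a[10] = 33.
Since (a[9], a[10]) = (a[0], a[1]) = (24, 33) (two consecutive terms determine the rest), the sequence is periodic with period 9.
The value 45 first appears (with k ≥ 2) at a[3].

3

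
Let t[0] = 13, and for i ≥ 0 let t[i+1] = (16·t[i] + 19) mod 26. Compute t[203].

t[0] = 13, t[1] = 19, t[2] = 11, t[3] = 13.
The sequence repeats with period 3.
So t[203] = t[0 + ((203-0) mod 3)] = t[2] = 11.

11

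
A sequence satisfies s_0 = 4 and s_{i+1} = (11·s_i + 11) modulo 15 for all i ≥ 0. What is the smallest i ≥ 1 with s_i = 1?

Computing terms: s_0 = 4; s_1 = 10; s_2 = 1; s_3 = 7; s_4 = 13; s_5 = 4.
The sequence repeats with period 5.
The value 1 first appears (with i ≥ 1) at s_2.

2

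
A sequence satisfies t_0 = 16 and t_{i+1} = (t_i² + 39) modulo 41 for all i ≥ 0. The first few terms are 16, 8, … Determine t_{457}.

8

Computing terms: t_0 = 16,  t_1 = 8,  t_2 = 21,  t_3 = 29,  t_4 = 19,  t_5 = 31,  t_6 = 16.
Since t_6 = t_0 = 16, the sequence is periodic with period 6.
(457 - 0) mod 6 = 1, so t_{457} = t_1 = 8.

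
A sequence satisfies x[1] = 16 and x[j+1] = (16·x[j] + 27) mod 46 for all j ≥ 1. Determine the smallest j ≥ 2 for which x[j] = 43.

4

We have x[1] = 16, x[2] = 7, x[3] = 1, x[4] = 43, x[5] = 25, x[6] = 13, x[7] = 5, x[8] = 15, x[9] = 37, x[10] = 21, x[11] = 41, x[12] = 39, x[13] = 7.
Since x[13] = x[2] = 7, the sequence is eventually periodic: after a pre-period of length 1 it cycles with period 11.
The value 43 first appears (with j ≥ 2) at x[4].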